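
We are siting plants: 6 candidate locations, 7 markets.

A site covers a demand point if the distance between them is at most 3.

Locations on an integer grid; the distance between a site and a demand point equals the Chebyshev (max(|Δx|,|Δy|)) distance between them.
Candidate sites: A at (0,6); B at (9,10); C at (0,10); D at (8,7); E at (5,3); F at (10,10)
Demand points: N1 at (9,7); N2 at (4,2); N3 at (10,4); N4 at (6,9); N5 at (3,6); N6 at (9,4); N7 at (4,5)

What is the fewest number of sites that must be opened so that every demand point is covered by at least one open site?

2

Coverage sets (demand points within 3 of each site):
  A: {N5}
  B: {N1, N4}
  C: {}
  D: {N1, N3, N4, N6}
  E: {N2, N5, N7}
  F: {N1}
No single site covers all 7 demand points.
But {D, E} covers everything, so the minimum is 2.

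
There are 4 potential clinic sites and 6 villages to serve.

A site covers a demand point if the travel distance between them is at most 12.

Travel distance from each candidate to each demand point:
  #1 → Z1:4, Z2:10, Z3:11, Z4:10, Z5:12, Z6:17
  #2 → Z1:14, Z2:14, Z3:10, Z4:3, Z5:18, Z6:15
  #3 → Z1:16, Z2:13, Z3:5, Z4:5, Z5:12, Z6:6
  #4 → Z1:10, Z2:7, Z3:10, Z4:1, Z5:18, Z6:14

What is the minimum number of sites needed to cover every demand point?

Coverage sets (demand points within 12 of each site):
  #1: {Z1, Z2, Z3, Z4, Z5}
  #2: {Z3, Z4}
  #3: {Z3, Z4, Z5, Z6}
  #4: {Z1, Z2, Z3, Z4}
No single site covers all 6 demand points.
But {#1, #3} covers everything, so the minimum is 2.

2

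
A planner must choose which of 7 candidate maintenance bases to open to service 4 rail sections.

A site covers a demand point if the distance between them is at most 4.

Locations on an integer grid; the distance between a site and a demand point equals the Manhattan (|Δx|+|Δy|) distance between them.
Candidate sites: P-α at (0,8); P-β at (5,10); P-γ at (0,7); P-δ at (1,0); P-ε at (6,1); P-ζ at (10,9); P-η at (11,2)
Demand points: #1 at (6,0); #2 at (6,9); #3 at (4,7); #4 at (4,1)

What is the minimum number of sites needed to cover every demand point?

Coverage sets (demand points within 4 of each site):
  P-α: {}
  P-β: {#2, #3}
  P-γ: {#3}
  P-δ: {#4}
  P-ε: {#1, #4}
  P-ζ: {#2}
  P-η: {}
No single site covers all 4 demand points.
But {P-β, P-ε} covers everything, so the minimum is 2.

2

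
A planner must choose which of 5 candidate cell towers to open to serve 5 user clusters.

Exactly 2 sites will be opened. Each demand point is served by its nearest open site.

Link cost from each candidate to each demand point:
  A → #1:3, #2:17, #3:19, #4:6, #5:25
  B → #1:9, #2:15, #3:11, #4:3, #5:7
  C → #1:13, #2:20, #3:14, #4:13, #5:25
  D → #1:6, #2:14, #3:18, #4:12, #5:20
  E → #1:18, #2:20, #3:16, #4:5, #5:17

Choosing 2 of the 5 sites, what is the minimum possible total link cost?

Open {A, B}.
  #1→A 3, #2→B 15, #3→B 11, #4→B 3, #5→B 7  ⇒ total 39.
Compare {B, D}: total 41.
Compare {B, C}: total 45.
No size-2 selection does better; minimum is 39.

39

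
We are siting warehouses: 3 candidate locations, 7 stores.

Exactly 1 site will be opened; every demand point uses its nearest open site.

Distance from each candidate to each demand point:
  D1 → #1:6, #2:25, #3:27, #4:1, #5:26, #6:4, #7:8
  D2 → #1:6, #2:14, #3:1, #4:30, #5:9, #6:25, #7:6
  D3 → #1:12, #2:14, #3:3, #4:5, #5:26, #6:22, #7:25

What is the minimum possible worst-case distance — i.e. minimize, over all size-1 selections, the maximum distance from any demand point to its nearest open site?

26

Open {D3}.
  Farthest demand point is #5 at distance 26 (to D3); all others are ≤ 26.
With {D1} the worst case is 27.
With {D2} the worst case is 30.
No size-1 selection achieves below 26.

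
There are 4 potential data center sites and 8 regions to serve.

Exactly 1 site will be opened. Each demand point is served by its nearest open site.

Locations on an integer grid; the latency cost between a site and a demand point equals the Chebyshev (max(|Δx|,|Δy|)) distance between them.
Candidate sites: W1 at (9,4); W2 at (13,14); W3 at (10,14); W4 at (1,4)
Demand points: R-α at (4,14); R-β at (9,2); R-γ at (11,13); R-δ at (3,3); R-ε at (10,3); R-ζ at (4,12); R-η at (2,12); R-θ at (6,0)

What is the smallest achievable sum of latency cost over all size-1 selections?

Open {W1}.
  R-α→W1 10, R-β→W1 2, R-γ→W1 9, R-δ→W1 6, R-ε→W1 1, R-ζ→W1 8, R-η→W1 8, R-θ→W1 4  ⇒ total 48.
Compare {W4}: total 60.
Compare {W3}: total 69.
No size-1 selection does better; minimum is 48.

48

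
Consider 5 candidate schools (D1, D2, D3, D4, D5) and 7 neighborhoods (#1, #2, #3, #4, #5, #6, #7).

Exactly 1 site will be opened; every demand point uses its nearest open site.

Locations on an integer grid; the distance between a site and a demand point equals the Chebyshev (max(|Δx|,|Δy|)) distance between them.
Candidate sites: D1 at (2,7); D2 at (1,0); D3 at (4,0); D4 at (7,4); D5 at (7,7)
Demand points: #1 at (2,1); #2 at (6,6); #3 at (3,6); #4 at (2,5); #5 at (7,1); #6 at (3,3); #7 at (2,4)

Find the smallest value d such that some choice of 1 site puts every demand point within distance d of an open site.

Open {D4}.
  Farthest demand point is #1 at distance 5 (to D4); all others are ≤ 5.
With {D1} the worst case is 6.
With {D2} the worst case is 6.
No size-1 selection achieves below 5.

5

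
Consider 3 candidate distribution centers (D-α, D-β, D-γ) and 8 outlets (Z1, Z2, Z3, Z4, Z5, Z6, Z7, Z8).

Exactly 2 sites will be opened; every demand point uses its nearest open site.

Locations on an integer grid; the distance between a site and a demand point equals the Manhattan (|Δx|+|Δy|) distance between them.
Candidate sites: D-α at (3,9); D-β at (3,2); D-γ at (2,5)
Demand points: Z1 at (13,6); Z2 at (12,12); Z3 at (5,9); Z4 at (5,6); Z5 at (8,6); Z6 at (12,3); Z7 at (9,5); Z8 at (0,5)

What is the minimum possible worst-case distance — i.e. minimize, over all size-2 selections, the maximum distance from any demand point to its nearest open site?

Open {D-α, D-γ}.
  Farthest demand point is Z1 at distance 12 (to D-γ); all others are ≤ 12.
With {D-α, D-β} the worst case is 13.
With {D-β, D-γ} the worst case is 17.
No size-2 selection achieves below 12.

12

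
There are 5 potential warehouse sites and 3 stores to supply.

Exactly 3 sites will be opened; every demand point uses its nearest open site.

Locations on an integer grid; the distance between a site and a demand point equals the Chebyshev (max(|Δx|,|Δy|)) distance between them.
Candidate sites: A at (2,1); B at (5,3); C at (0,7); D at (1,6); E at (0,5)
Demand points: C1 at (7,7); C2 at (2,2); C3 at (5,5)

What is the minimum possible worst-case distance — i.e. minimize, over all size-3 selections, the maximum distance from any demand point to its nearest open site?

4

Open {A, B, C}.
  Farthest demand point is C1 at distance 4 (to B); all others are ≤ 4.
With {A, B, D} the worst case is 4.
With {A, B, E} the worst case is 4.
No size-3 selection achieves below 4.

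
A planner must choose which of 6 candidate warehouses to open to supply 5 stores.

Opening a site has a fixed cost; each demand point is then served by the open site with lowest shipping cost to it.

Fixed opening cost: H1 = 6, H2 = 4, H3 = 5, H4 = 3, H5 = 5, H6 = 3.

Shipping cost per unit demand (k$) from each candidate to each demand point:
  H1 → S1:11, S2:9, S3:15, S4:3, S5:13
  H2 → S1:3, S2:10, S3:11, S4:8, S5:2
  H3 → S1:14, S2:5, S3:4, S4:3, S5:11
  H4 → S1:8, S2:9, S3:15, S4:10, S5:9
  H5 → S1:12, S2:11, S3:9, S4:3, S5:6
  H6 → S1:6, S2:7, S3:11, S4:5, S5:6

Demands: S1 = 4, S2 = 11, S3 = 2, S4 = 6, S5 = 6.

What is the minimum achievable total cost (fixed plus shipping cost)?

Open {H2, H3}: assign each demand point to its cheapest open site.
  S1→H2 4×3=12, S2→H3 11×5=55, S3→H3 2×4=8, S4→H3 6×3=18, S5→H2 6×2=12
  shipping cost 105, fixed 9 → total 114.
Compare {H2, H3, H4}: shipping cost 105 + fixed 12 = 117.
Compare {H2, H3, H6}: shipping cost 105 + fixed 12 = 117.
Compare {H2, H3, H5}: shipping cost 105 + fixed 14 = 119.
All other subsets cost ≥ 117. Minimum total cost: 114.

114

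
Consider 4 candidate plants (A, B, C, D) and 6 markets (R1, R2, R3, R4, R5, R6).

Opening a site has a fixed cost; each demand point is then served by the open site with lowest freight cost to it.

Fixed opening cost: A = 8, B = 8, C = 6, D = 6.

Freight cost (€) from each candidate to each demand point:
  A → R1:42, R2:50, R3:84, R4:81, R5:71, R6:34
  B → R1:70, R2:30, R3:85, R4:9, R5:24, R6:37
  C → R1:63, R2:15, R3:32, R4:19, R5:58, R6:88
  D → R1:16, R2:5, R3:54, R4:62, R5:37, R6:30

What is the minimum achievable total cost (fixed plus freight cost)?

136

Open {B, C, D}: assign each demand point to its cheapest open site.
  R1→D 16, R2→D 5, R3→C 32, R4→B 9, R5→B 24, R6→D 30
  freight cost 116, fixed 20 → total 136.
Compare {A, B, C, D}: freight cost 116 + fixed 28 = 144.
Compare {C, D}: freight cost 139 + fixed 12 = 151.
Compare {B, D}: freight cost 138 + fixed 14 = 152.
All other subsets cost ≥ 144. Minimum total cost: 136.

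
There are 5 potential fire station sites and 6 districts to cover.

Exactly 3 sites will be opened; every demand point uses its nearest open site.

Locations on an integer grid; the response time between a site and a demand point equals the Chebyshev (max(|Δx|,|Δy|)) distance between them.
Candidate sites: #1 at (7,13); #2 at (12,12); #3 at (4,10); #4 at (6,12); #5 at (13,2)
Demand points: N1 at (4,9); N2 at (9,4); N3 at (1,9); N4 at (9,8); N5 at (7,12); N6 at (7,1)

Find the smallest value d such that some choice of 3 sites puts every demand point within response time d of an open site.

6

Open {#1, #2, #5}.
  Farthest demand point is N3 at response time 6 (to #1); all others are ≤ 6.
With {#1, #3, #5} the worst case is 6.
With {#1, #4, #5} the worst case is 6.
No size-3 selection achieves below 6.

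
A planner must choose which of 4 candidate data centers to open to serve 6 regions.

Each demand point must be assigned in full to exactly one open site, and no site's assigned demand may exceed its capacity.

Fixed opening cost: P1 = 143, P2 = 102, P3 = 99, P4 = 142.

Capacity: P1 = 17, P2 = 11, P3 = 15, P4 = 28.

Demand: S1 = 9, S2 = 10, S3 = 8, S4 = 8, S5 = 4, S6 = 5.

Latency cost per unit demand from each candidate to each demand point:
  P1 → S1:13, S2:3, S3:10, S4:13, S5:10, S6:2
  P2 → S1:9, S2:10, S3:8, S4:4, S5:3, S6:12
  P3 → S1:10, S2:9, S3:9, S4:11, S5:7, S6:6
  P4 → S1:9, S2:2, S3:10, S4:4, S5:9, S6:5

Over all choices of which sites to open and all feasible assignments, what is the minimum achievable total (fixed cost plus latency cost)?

548

Open {P1, P4}; cheapest assignment that respects the capacities:
  P1 (cap 17, load 17): S3, S5, S6 — cost 8×10 + 4×10 + 5×2 = 130
  P4 (cap 28, load 27): S1, S2, S4 — cost 9×9 + 10×2 + 8×4 = 133
  Shipping 263, fixed 285 → total 548.
  Any other capacity-feasible assignment to {P1, P4} ships for at least 263.
Compare {P2, P3, P4}: its best feasible assignment gives total 590.
Compare {P1, P2, P4}: its best feasible assignment gives total 622.
Every other set of open sites that can feasibly serve all demand totals ≥ 590 even under its best assignment. Minimum: 548.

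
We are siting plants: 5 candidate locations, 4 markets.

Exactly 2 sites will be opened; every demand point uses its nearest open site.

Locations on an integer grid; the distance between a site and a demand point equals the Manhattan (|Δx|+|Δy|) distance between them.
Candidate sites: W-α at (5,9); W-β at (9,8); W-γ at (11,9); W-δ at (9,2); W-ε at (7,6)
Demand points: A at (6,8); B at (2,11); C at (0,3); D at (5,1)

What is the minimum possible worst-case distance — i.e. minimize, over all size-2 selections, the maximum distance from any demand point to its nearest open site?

10

Open {W-α, W-δ}.
  Farthest demand point is C at distance 10 (to W-δ); all others are ≤ 10.
With {W-α, W-ε} the worst case is 10.
With {W-β, W-δ} the worst case is 10.
No size-2 selection achieves below 10.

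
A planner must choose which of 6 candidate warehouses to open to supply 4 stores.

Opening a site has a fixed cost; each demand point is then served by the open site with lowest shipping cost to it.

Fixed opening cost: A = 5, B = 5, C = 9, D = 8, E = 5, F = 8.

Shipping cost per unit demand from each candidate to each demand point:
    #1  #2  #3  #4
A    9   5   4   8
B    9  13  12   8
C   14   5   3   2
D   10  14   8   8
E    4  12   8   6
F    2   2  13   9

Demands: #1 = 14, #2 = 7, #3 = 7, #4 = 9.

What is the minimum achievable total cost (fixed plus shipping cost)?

98

Open {C, F}: assign each demand point to its cheapest open site.
  #1→F 14×2=28, #2→F 7×2=14, #3→C 7×3=21, #4→C 9×2=18
  shipping cost 81, fixed 17 → total 98.
Compare {A, C, F}: shipping cost 81 + fixed 22 = 103.
Compare {B, C, F}: shipping cost 81 + fixed 22 = 103.
Compare {C, E, F}: shipping cost 81 + fixed 22 = 103.
All other subsets cost ≥ 103. Minimum total cost: 98.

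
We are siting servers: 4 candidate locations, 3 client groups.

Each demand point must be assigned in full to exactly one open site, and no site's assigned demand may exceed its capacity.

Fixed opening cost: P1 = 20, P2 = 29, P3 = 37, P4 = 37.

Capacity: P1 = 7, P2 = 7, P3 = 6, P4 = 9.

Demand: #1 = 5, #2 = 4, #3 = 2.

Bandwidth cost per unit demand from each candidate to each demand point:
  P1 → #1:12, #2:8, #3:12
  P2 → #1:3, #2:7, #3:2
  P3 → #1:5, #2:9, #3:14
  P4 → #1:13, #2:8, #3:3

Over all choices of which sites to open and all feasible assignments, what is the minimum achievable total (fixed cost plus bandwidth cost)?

100

Open {P1, P2}; cheapest assignment that respects the capacities:
  P1 (cap 7, load 4): #2 — cost 4×8 = 32
  P2 (cap 7, load 7): #1, #3 — cost 5×3 + 2×2 = 19
  Shipping 51, fixed 49 → total 100.
  Any other capacity-feasible assignment to {P1, P2} ships for at least 51.
Compare {P2, P4}: its best feasible assignment gives total 117.
Compare {P2, P3}: its best feasible assignment gives total 121.
Every other set of open sites that can feasibly serve all demand totals ≥ 117 even under its best assignment. Minimum: 100.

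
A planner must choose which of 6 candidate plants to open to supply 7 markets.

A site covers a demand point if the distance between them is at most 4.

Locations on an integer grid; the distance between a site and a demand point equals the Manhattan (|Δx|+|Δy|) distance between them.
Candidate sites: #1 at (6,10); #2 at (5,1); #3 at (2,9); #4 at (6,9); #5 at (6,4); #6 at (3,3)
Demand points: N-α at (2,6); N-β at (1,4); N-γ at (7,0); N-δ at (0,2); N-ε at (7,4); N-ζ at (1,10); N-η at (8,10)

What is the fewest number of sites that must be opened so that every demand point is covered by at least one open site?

5

Coverage sets (demand points within 4 of each site):
  #1: {N-η}
  #2: {N-γ}
  #3: {N-α, N-ζ}
  #4: {N-η}
  #5: {N-ε}
  #6: {N-α, N-β, N-δ}
No 4 sites suffice: every size-4 union leaves at least one demand point uncovered.
But {#1, #2, #3, #5, #6} covers everything, so the minimum is 5.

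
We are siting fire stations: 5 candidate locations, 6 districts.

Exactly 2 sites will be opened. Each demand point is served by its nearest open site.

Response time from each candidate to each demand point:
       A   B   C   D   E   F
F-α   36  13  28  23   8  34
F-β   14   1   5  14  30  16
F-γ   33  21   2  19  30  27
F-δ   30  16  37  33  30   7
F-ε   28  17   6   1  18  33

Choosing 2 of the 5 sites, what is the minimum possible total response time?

Open {F-β, F-ε}.
  A→F-β 14, B→F-β 1, C→F-β 5, D→F-ε 1, E→F-ε 18, F→F-β 16  ⇒ total 55.
Compare {F-α, F-β}: total 58.
Compare {F-β, F-δ}: total 71.
No size-2 selection does better; minimum is 55.

55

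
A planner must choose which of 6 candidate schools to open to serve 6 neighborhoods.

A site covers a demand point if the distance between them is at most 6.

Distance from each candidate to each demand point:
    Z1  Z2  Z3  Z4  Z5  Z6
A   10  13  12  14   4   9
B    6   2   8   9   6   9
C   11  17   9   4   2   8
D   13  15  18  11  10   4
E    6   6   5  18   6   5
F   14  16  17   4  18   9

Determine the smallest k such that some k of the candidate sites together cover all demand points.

2

Coverage sets (demand points within 6 of each site):
  A: {Z5}
  B: {Z1, Z2, Z5}
  C: {Z4, Z5}
  D: {Z6}
  E: {Z1, Z2, Z3, Z5, Z6}
  F: {Z4}
No single site covers all 6 demand points.
But {C, E} covers everything, so the minimum is 2.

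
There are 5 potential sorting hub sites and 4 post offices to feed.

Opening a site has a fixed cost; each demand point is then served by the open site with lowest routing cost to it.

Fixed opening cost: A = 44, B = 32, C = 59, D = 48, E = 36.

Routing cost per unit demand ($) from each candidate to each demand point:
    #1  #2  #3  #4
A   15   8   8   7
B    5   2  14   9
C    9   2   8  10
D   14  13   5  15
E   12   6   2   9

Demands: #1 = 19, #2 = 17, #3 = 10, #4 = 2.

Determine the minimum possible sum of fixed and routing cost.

Open {B, E}: assign each demand point to its cheapest open site.
  #1→B 19×5=95, #2→B 17×2=34, #3→E 10×2=20, #4→B 2×9=18
  routing cost 167, fixed 68 → total 235.
Compare {A, B, E}: routing cost 163 + fixed 112 = 275.
Compare {B, D}: routing cost 197 + fixed 80 = 277.
Compare {B, D, E}: routing cost 167 + fixed 116 = 283.
All other subsets cost ≥ 275. Minimum total cost: 235.

235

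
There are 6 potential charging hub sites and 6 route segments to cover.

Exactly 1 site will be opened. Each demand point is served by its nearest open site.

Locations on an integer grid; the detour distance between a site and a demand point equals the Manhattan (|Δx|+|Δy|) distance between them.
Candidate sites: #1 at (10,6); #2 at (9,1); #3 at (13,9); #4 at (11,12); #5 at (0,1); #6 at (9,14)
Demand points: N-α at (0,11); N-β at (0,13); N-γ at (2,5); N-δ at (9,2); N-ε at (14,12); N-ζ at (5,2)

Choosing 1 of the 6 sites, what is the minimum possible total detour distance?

65

Open {#1}.
  N-α→#1 15, N-β→#1 17, N-γ→#1 9, N-δ→#1 5, N-ε→#1 10, N-ζ→#1 9  ⇒ total 65.
Compare {#5}: total 69.
Compare {#4}: total 71.
No size-1 selection does better; minimum is 65.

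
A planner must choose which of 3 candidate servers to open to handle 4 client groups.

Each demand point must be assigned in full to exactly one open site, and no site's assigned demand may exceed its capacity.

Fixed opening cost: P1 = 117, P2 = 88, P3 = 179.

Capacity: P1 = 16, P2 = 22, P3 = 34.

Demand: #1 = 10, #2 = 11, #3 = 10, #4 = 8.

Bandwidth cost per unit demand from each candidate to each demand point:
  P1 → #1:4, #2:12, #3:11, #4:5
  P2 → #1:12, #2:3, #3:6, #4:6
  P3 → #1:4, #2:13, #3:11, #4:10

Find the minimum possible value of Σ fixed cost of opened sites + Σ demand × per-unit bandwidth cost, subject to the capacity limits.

480

Open {P2, P3}; cheapest assignment that respects the capacities:
  P2 (cap 22, load 21): #2, #3 — cost 11×3 + 10×6 = 93
  P3 (cap 34, load 18): #1, #4 — cost 10×4 + 8×10 = 120
  Shipping 213, fixed 267 → total 480.
  Any other capacity-feasible assignment to {P2, P3} ships for at least 213.
Compare {P1, P2, P3}: its best feasible assignment gives total 557.
Compare {P1, P3}: its best feasible assignment gives total 629.
Every other set of open sites that can feasibly serve all demand totals ≥ 557 even under its best assignment. Minimum: 480.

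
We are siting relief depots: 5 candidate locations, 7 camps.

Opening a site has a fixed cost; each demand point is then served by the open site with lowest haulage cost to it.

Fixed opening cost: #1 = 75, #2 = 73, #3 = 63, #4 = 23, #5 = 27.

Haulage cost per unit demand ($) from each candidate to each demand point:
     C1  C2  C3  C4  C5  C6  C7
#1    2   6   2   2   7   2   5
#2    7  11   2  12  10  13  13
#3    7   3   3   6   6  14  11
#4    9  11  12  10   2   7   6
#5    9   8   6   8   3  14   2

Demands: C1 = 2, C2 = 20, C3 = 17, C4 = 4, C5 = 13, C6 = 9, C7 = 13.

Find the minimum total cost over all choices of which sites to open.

Open {#1, #5}: assign each demand point to its cheapest open site.
  C1→#1 2×2=4, C2→#1 20×6=120, C3→#1 17×2=34, C4→#1 4×2=8, C5→#5 13×3=39, C6→#1 9×2=18, C7→#5 13×2=26
  haulage cost 249, fixed 102 → total 351.
Compare {#1, #3, #5}: haulage cost 189 + fixed 165 = 354.
Compare {#1, #4, #5}: haulage cost 236 + fixed 125 = 361.
Compare {#1, #3, #4, #5}: haulage cost 176 + fixed 188 = 364.
All other subsets cost ≥ 354. Minimum total cost: 351.

351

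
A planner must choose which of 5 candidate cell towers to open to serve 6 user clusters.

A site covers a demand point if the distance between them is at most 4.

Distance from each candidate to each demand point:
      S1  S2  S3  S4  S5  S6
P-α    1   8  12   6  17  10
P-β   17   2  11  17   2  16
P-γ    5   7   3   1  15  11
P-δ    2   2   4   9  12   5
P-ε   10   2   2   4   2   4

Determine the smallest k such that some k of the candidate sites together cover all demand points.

Coverage sets (demand points within 4 of each site):
  P-α: {S1}
  P-β: {S2, S5}
  P-γ: {S3, S4}
  P-δ: {S1, S2, S3}
  P-ε: {S2, S3, S4, S5, S6}
No single site covers all 6 demand points.
But {P-α, P-ε} covers everything, so the minimum is 2.

2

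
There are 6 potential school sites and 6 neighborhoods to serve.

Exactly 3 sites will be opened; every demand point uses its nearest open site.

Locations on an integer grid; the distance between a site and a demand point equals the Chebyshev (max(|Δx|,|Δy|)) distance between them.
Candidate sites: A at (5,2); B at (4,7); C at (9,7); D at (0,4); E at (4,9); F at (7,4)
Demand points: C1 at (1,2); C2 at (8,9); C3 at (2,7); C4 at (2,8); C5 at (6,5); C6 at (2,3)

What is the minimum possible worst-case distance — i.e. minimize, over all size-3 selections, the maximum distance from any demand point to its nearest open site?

2

Open {B, C, D}.
  Farthest demand point is C1 at distance 2 (to D); all others are ≤ 2.
With {C, D, E} the worst case is 3.
With {A, B, C} the worst case is 4.
No size-3 selection achieves below 2.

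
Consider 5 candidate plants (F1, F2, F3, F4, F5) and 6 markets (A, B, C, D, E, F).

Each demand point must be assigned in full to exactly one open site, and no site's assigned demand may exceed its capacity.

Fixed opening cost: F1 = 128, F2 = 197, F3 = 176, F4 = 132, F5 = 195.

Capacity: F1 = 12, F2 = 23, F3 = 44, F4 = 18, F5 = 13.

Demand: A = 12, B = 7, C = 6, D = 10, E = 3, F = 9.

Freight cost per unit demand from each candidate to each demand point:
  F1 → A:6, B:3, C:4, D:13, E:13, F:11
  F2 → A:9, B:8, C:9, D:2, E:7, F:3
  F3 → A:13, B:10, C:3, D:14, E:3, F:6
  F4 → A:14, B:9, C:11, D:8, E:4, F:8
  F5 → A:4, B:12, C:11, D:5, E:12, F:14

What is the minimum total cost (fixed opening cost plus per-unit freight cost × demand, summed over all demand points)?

652

Open {F2, F3}; cheapest assignment that respects the capacities:
  F2 (cap 23, load 22): A, D — cost 12×9 + 10×2 = 128
  F3 (cap 44, load 25): B, C, E, F — cost 7×10 + 6×3 + 3×3 + 9×6 = 151
  Shipping 279, fixed 373 → total 652.
  Any other capacity-feasible assignment to {F2, F3} ships for at least 279.
Compare {F1, F3}: its best feasible assignment gives total 667.
Compare {F3, F4}: its best feasible assignment gives total 688.
Every other set of open sites that can feasibly serve all demand totals ≥ 667 even under its best assignment. Minimum: 652.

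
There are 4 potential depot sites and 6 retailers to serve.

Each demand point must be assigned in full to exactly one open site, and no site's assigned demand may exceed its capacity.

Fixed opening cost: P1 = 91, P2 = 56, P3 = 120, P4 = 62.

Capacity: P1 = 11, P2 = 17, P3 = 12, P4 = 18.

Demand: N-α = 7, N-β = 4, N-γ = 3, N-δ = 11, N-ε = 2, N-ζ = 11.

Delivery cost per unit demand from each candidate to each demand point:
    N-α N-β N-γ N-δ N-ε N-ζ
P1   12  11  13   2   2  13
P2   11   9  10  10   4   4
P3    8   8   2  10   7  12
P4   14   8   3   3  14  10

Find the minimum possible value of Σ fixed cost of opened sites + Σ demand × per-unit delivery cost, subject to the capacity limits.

Open {P1, P2, P4}; cheapest assignment that respects the capacities:
  P1 (cap 11, load 9): N-α, N-ε — cost 7×12 + 2×2 = 88
  P2 (cap 17, load 11): N-ζ — cost 11×4 = 44
  P4 (cap 18, load 18): N-β, N-γ, N-δ — cost 4×8 + 3×3 + 11×3 = 74
  Shipping 206, fixed 209 → total 415.
  Any other capacity-feasible assignment to {P1, P2, P4} ships for at least 206.
Compare {P2, P3, P4}: its best feasible assignment gives total 417.
Compare {P1, P2, P3}: its best feasible assignment gives total 439.
Every other set of open sites that can feasibly serve all demand totals ≥ 417 even under its best assignment. Minimum: 415.

415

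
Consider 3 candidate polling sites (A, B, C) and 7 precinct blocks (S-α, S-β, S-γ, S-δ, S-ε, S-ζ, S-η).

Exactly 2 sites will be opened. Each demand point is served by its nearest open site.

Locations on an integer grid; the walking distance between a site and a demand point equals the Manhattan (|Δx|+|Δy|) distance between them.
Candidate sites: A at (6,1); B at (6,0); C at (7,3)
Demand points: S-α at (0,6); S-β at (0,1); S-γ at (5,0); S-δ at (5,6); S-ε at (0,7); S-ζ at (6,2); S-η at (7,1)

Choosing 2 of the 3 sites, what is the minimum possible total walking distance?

36

Open {A, C}.
  S-α→C 10, S-β→A 6, S-γ→A 2, S-δ→C 5, S-ε→C 11, S-ζ→A 1, S-η→A 1  ⇒ total 36.
Compare {A, B}: total 38.
Compare {B, C}: total 38.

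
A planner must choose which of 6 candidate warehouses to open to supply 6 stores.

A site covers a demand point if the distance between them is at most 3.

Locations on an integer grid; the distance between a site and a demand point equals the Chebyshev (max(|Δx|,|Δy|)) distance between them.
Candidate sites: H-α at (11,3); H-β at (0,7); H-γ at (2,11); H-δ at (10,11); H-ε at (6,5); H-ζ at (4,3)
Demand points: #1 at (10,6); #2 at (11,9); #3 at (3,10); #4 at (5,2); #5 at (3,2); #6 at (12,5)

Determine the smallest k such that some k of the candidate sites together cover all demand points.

4

Coverage sets (demand points within 3 of each site):
  H-α: {#1, #6}
  H-β: {#3}
  H-γ: {#3}
  H-δ: {#2}
  H-ε: {#4, #5}
  H-ζ: {#4, #5}
No 3 sites suffice: every size-3 union leaves at least one demand point uncovered.
But {H-α, H-β, H-δ, H-ε} covers everything, so the minimum is 4.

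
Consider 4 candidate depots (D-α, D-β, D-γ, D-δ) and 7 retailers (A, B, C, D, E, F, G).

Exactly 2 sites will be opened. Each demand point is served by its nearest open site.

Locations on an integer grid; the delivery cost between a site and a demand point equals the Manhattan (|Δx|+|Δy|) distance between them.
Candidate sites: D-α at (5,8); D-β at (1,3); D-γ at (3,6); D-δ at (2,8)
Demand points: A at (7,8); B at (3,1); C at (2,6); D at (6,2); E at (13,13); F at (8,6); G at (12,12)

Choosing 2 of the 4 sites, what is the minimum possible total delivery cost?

44

Open {D-α, D-γ}.
  A→D-α 2, B→D-γ 5, C→D-γ 1, D→D-α 7, E→D-α 13, F→D-α 5, G→D-α 11  ⇒ total 44.
Compare {D-α, D-β}: total 45.
Compare {D-α, D-δ}: total 48.
No size-2 selection does better; minimum is 44.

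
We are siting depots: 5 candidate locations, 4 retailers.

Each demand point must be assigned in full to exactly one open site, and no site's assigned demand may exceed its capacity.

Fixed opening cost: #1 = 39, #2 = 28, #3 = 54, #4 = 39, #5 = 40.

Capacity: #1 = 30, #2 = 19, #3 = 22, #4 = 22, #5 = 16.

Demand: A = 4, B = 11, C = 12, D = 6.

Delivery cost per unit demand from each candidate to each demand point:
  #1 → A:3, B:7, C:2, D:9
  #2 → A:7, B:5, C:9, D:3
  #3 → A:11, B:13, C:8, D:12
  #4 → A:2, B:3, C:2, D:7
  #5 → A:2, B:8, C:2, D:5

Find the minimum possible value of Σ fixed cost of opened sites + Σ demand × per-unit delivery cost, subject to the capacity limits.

172

Open {#2, #4}; cheapest assignment that respects the capacities:
  #2 (cap 19, load 17): B, D — cost 11×5 + 6×3 = 73
  #4 (cap 22, load 16): A, C — cost 4×2 + 12×2 = 32
  Shipping 105, fixed 67 → total 172.
  Any other capacity-feasible assignment to {#2, #4} ships for at least 105.
Compare {#2, #5}: its best feasible assignment gives total 173.
Compare {#1, #2}: its best feasible assignment gives total 176.
Every other set of open sites that can feasibly serve all demand totals ≥ 173 even under its best assignment. Minimum: 172.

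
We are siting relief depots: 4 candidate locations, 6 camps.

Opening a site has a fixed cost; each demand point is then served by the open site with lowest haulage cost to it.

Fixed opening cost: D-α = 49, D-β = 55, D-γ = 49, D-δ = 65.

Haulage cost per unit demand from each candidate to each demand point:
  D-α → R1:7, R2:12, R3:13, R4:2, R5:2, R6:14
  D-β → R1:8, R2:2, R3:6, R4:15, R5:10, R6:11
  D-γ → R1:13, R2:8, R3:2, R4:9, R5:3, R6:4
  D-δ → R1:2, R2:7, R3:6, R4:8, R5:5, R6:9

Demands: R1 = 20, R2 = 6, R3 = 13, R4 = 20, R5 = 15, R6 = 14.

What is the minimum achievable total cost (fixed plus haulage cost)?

Open {D-α, D-γ, D-δ}: assign each demand point to its cheapest open site.
  R1→D-δ 20×2=40, R2→D-δ 6×7=42, R3→D-γ 13×2=26, R4→D-α 20×2=40, R5→D-α 15×2=30, R6→D-γ 14×4=56
  haulage cost 234, fixed 163 → total 397.
Compare {D-α, D-β, D-γ, D-δ}: haulage cost 204 + fixed 218 = 422.
Compare {D-α, D-γ}: haulage cost 340 + fixed 98 = 438.
Compare {D-α, D-β, D-γ}: haulage cost 304 + fixed 153 = 457.
All other subsets cost ≥ 422. Minimum total cost: 397.

397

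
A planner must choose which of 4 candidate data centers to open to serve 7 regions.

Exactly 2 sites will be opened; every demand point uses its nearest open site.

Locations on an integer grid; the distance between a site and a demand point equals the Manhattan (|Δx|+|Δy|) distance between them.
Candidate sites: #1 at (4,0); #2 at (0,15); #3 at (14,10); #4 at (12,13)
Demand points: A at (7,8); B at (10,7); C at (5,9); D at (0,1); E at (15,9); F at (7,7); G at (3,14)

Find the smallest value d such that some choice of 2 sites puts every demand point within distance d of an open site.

10

Open {#1, #4}.
  Farthest demand point is A at distance 10 (to #4); all others are ≤ 10.
With {#2, #3} the worst case is 14.
With {#2, #4} the worst case is 14.
No size-2 selection achieves below 10.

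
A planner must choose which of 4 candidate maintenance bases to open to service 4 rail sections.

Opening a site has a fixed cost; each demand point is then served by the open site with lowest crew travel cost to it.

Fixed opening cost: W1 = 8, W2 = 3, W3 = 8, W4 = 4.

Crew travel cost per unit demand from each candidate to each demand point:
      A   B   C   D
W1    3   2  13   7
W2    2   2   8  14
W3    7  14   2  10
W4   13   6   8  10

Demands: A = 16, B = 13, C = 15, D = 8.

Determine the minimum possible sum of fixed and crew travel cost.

163

Open {W1, W2, W3}: assign each demand point to its cheapest open site.
  A→W2 16×2=32, B→W1 13×2=26, C→W3 15×2=30, D→W1 8×7=56
  crew travel cost 144, fixed 19 → total 163.
Compare {W1, W2, W3, W4}: crew travel cost 144 + fixed 23 = 167.
Compare {W1, W3}: crew travel cost 160 + fixed 16 = 176.
Compare {W2, W3}: crew travel cost 168 + fixed 11 = 179.
All other subsets cost ≥ 167. Minimum total cost: 163.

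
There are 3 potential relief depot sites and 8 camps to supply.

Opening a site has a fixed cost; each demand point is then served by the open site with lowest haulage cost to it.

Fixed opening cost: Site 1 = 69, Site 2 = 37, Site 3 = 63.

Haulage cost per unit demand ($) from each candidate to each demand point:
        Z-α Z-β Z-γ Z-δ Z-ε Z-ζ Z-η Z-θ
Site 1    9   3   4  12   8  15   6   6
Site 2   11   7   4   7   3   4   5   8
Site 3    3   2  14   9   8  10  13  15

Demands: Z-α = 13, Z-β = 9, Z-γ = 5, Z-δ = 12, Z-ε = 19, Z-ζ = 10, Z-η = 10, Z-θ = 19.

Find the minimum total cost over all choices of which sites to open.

Open {Site 2, Site 3}: assign each demand point to its cheapest open site.
  Z-α→Site 3 13×3=39, Z-β→Site 3 9×2=18, Z-γ→Site 2 5×4=20, Z-δ→Site 2 12×7=84, Z-ε→Site 2 19×3=57, Z-ζ→Site 2 10×4=40, Z-η→Site 2 10×5=50, Z-θ→Site 2 19×8=152
  haulage cost 460, fixed 100 → total 560.
Compare {Site 1, Site 2, Site 3}: haulage cost 422 + fixed 169 = 591.
Compare {Site 1, Site 2}: haulage cost 509 + fixed 106 = 615.
Compare {Site 2}: haulage cost 609 + fixed 37 = 646.
All other subsets cost ≥ 591. Minimum total cost: 560.

560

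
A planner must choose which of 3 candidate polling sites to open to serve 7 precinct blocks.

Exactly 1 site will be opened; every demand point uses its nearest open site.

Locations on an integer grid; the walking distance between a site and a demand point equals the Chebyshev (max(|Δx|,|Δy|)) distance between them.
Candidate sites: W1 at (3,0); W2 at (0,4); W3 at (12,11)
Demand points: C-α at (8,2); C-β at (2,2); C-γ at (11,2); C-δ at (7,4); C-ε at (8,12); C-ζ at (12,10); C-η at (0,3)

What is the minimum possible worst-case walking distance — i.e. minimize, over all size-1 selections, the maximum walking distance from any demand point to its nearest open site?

12

Open {W1}.
  Farthest demand point is C-ε at walking distance 12 (to W1); all others are ≤ 12.
With {W2} the worst case is 12.
With {W3} the worst case is 12.
No size-1 selection achieves below 12.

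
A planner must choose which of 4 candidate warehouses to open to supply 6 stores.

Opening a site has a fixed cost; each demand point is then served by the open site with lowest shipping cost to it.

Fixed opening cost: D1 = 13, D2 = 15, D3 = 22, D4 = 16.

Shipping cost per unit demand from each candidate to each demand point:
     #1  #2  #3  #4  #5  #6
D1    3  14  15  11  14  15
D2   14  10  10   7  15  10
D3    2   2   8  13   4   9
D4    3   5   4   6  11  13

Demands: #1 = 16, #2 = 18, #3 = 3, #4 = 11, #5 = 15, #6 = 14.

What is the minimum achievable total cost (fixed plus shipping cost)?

370

Open {D3, D4}: assign each demand point to its cheapest open site.
  #1→D3 16×2=32, #2→D3 18×2=36, #3→D4 3×4=12, #4→D4 11×6=66, #5→D3 15×4=60, #6→D3 14×9=126
  shipping cost 332, fixed 38 → total 370.
Compare {D1, D3, D4}: shipping cost 332 + fixed 51 = 383.
Compare {D2, D3, D4}: shipping cost 332 + fixed 53 = 385.
Compare {D2, D3}: shipping cost 355 + fixed 37 = 392.
All other subsets cost ≥ 383. Minimum total cost: 370.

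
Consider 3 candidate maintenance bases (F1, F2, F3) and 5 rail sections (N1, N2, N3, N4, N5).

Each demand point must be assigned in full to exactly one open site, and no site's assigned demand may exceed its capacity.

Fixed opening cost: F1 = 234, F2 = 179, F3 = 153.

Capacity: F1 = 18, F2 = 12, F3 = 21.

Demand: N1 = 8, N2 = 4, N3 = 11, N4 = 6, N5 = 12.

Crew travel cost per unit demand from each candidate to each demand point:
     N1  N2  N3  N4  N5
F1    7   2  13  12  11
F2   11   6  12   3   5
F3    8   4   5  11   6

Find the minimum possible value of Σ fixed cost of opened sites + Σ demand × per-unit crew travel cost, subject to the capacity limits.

Open {F1, F2, F3}; cheapest assignment that respects the capacities:
  F1 (cap 18, load 12): N1, N2 — cost 8×7 + 4×2 = 64
  F2 (cap 12, load 12): N5 — cost 12×5 = 60
  F3 (cap 21, load 17): N3, N4 — cost 11×5 + 6×11 = 121
  Shipping 245, fixed 566 → total 811.
  Any other capacity-feasible assignment to {F1, F2, F3} ships for at least 245.
Total demand is 41 and no other set of sites has combined capacity ≥ 41, so {F1, F2, F3} is the only feasible choice of open sites. Minimum: 811.

811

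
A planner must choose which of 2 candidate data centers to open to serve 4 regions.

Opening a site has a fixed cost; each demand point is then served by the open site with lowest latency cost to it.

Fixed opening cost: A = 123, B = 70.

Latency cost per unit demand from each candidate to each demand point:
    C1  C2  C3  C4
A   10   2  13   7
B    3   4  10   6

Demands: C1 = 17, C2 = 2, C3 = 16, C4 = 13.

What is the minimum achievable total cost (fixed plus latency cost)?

Open {B}: assign each demand point to its cheapest open site.
  C1→B 17×3=51, C2→B 2×4=8, C3→B 16×10=160, C4→B 13×6=78
  latency cost 297, fixed 70 → total 367.
Compare {A, B}: latency cost 293 + fixed 193 = 486.
Compare {A}: latency cost 473 + fixed 123 = 596.

367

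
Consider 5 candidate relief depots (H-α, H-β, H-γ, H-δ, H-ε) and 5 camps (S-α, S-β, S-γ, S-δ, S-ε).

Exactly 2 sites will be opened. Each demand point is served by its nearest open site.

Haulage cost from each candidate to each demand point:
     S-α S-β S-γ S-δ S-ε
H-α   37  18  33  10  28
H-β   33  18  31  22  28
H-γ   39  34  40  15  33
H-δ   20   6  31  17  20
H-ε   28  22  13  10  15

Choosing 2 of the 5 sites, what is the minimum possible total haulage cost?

Open {H-δ, H-ε}.
  S-α→H-δ 20, S-β→H-δ 6, S-γ→H-ε 13, S-δ→H-ε 10, S-ε→H-ε 15  ⇒ total 64.
Compare {H-α, H-ε}: total 84.
Compare {H-β, H-ε}: total 84.
No size-2 selection does better; minimum is 64.

64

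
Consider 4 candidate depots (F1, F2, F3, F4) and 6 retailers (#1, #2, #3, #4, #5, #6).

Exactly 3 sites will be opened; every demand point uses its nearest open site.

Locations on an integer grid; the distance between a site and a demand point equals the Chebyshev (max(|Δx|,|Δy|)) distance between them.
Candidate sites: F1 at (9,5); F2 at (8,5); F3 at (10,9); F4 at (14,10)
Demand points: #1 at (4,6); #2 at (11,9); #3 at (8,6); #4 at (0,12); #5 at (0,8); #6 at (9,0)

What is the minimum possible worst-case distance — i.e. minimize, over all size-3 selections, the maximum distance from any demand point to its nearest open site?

Open {F1, F2, F3}.
  Farthest demand point is #4 at distance 8 (to F2); all others are ≤ 8.
With {F1, F2, F4} the worst case is 8.
With {F2, F3, F4} the worst case is 8.
No size-3 selection achieves below 8.

8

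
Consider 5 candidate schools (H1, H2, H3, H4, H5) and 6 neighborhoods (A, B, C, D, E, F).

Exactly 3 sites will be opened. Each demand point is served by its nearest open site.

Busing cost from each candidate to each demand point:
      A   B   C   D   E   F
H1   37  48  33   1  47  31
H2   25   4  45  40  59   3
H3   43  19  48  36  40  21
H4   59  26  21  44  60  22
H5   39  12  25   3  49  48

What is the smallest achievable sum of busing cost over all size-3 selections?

100

Open {H2, H3, H5}.
  A→H2 25, B→H2 4, C→H5 25, D→H5 3, E→H3 40, F→H2 3  ⇒ total 100.
Compare {H1, H2, H4}: total 101.
Compare {H1, H2, H5}: total 105.
No size-3 selection does better; minimum is 100.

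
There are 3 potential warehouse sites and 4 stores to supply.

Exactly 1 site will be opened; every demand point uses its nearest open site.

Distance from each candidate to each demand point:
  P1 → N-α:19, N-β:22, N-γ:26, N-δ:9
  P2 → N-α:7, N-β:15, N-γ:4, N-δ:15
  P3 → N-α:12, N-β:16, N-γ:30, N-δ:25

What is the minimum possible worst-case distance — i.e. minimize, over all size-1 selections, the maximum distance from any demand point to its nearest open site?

Open {P2}.
  Farthest demand point is N-β at distance 15 (to P2); all others are ≤ 15.
With {P1} the worst case is 26.
With {P3} the worst case is 30.
No size-1 selection achieves below 15.

15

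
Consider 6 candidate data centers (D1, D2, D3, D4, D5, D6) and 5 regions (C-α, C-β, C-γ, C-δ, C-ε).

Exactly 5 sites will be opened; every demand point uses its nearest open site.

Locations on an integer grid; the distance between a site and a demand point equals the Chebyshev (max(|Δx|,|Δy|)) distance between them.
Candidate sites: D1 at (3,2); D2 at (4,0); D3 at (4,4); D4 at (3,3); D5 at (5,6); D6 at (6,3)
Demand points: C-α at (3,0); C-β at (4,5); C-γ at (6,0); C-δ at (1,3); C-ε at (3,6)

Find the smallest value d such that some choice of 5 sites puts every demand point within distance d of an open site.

Open {D1, D2, D3, D4, D5}.
  Farthest demand point is C-γ at distance 2 (to D2); all others are ≤ 2.
With {D1, D2, D3, D4, D6} the worst case is 2.
With {D1, D2, D3, D5, D6} the worst case is 2.
No size-5 selection achieves below 2.

2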